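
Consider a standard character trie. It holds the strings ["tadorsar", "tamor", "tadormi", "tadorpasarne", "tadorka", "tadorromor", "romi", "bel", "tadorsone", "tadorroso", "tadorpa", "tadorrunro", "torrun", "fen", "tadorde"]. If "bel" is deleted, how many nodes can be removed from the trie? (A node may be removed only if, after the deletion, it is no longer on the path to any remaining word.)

3

Walk "bel" from the leaf back toward the root, removing each node that no remaining word uses.
No other word shares any prefix with "bel", so all 3 of its nodes go.
Nodes removed: 3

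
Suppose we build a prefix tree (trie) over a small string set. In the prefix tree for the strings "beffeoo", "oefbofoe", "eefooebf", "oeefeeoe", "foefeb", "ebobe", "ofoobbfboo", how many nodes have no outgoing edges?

A leaf is a node with no children — equivalently, the end of a word that is not a proper prefix of any other stored word.
Those words: "beffeoo", "ebobe", "eefooebf", "foefeb", "oeefeeoe", "oefbofoe", "ofoobbfboo"
Leaf count: 7

7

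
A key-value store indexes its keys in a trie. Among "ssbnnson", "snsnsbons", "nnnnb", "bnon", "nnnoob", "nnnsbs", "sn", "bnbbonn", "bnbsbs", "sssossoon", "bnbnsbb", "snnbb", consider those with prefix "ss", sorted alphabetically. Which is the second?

Words with prefix "ss", in lexicographic order: "ssbnnson", "sssossoon"
Position 2: sssossoon

sssossoon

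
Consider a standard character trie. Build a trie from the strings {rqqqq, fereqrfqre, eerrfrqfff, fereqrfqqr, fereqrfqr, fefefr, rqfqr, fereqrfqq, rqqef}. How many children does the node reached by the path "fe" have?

The children of the "fe" node are the distinct next characters among strings starting with "fe".
Characters that immediately follow "fe" among the stored strings: {f, r}.
That node has 2 child edges.

2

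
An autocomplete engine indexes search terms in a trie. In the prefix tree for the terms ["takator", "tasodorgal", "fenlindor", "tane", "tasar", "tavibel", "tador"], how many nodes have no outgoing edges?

7

A leaf is a node with no children — equivalently, the end of a word that is not a proper prefix of any other stored word.
Those words: "fenlindor", "tador", "takator", "tane", "tasar", "tasodorgal", "tavibel"
Leaf count: 7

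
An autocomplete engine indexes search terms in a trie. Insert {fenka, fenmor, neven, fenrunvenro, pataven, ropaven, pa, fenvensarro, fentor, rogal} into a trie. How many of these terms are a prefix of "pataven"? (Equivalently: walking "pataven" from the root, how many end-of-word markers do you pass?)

2

Walk "pataven" from the root; an end-of-word marker is hit whenever a stored word is a prefix of "pataven".
Prefixes of the query that are stored words: "pa", "pataven"
Count: 2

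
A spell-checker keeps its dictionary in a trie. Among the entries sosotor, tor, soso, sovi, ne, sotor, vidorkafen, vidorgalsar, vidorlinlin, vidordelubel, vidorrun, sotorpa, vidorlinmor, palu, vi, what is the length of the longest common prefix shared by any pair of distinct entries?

Look for the deepest trie node that still has at least two words in its subtree.
"vidorlinlin" and "vidorlinmor" agree on "vidorlin" (8 characters) before diverging; nothing deeper is shared.
Longest shared-prefix length: 8

8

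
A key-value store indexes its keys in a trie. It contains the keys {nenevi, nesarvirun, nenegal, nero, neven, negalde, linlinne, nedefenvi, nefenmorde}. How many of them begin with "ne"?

8

Walk to "ne"; the words in its subtree are exactly those with that prefix.
Words under "ne": nedefenvi, nefenmorde, negalde, nenegal, nenevi, nero, nesarvirun, neven
Count: 8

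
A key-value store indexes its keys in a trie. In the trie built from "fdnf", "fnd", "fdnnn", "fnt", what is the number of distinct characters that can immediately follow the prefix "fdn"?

2

The children of the "fdn" node are the distinct next characters among strings starting with "fdn".
Characters that immediately follow "fdn" among the stored strings: {f, n}.
That node has 2 child edges.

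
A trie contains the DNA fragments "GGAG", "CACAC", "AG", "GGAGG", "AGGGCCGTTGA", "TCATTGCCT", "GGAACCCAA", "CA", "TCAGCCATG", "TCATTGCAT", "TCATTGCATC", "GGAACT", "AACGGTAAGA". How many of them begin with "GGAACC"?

1

Traverse to the node for "GGAACC", then collect every word in that subtree.
Matches: "GGAACCCAA"
Count: 1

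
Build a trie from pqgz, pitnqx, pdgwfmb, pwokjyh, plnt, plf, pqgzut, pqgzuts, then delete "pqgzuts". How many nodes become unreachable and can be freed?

After clearing the end-marker at "pqgzuts", prune upward until reaching a node still needed by another word.
The suffix "s" (1 node) is used only by "pqgzuts"; "pqgzut" is itself a stored word, so pruning stops there.
Nodes removed: 1

1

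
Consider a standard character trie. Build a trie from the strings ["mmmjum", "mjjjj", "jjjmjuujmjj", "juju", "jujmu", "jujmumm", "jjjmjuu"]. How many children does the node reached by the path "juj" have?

2

The children of the "juj" node are the distinct next characters among strings starting with "juj".
Distinct next characters after "juj": m, u.
That node has 2 child edges.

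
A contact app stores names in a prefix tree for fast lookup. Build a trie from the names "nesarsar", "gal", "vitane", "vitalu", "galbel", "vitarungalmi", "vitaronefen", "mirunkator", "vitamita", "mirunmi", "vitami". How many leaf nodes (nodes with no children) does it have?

9

A leaf is a node with no children — equivalently, the end of a word that is not a proper prefix of any other stored word.
Those words: "galbel", "mirunkator", "mirunmi", "nesarsar", "vitalu", "vitamita", "vitane", "vitaronefen", "vitarungalmi"
Leaf count: 9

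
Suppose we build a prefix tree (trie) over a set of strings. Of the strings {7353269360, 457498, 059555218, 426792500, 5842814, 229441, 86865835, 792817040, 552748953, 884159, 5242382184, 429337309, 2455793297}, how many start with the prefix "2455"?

Walk to "2455"; the words in its subtree are exactly those with that prefix.
Matches: "2455793297"
Count: 1

1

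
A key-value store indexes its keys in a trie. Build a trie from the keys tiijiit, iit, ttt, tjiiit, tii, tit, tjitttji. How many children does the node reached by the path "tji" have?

2

Walk "tji" from the root, arriving at one node.
Distinct next characters after "tji": i, t.
That node has 2 child edges.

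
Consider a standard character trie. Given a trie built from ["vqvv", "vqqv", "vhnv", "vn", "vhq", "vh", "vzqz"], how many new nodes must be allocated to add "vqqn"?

Walking "vqqn" from the root, the first 3 characters ("vqq") follow existing edges; "n" is the first miss.
Each of the 1 remaining characters creates one node.

1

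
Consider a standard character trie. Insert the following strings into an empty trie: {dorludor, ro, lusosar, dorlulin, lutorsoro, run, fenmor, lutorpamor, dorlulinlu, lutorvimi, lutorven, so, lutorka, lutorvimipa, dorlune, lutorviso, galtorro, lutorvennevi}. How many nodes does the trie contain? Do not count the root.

70

Insert word by word; a character creates a node only if that edge doesn't already exist:
  "dorludor" → 8 new (d, o, r, l, u, d, o, r)
  "ro" → 2 new (r, o)
  "lusosar" → 7 new (l, u, s, o, s, a, r)
  "dorlulin" → prefix "dorlu" already present; 3 new (l, i, n)
  "lutorsoro" → prefix "lu" already present; 7 new (t, o, r, s, o, r, o)
  "run" → prefix "r" already present; 2 new (u, n)
  "fenmor" → 6 new (f, e, n, m, o, r)
  "lutorpamor" → prefix "lutor" already present; 5 new (p, a, m, o, r)
  "dorlulinlu" → prefix "dorlulin" already present; 2 new (l, u)
  "lutorvimi" → prefix "lutor" already present; 4 new (v, i, m, i)
  "lutorven" → prefix "lutorv" already present; 2 new (e, n)
  "so" → 2 new (s, o)
  "lutorka" → prefix "lutor" already present; 2 new (k, a)
  "lutorvimipa" → prefix "lutorvimi" already present; 2 new (p, a)
  "dorlune" → prefix "dorlu" already present; 2 new (n, e)
  "lutorviso" → prefix "lutorvi" already present; 2 new (s, o)
  "galtorro" → 8 new (g, a, l, t, o, r, r, o)
  "lutorvennevi" → prefix "lutorven" already present; 4 new (n, e, v, i)
Total nodes = 8 + 2 + 7 + 3 + 7 + 2 + 6 + 5 + 2 + 4 + 2 + 2 + 2 + 2 + 2 + 2 + 8 + 4 = 70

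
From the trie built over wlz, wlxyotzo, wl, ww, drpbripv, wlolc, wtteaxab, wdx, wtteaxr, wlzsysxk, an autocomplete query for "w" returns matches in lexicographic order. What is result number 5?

Filter for "w…" and sort: "wdx", "wl", "wlolc", "wlxyotzo", "wlz", "wlzsysxk", "wtteaxab", "wtteaxr", "ww"
Position 5: wlz

wlz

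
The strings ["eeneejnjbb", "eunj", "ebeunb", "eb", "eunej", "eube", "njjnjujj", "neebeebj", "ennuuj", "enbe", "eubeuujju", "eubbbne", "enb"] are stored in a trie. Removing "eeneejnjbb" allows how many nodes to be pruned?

9

Walk "eeneejnjbb" from the leaf back toward the root, removing each node that no remaining word uses.
The suffix "eneejnjbb" (9 nodes) is used only by "eeneejnjbb"; the node for "e" still has the child "u", so pruning stops there.
Nodes removed: 9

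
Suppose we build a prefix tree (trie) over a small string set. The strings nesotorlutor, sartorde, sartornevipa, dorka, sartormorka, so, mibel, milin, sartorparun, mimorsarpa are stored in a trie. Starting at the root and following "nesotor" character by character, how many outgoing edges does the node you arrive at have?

1

Follow the path "nesotor" to its node, then look at its outgoing edges.
Characters that immediately follow "nesotor" among the stored strings: {l}.
That node has 1 child edge.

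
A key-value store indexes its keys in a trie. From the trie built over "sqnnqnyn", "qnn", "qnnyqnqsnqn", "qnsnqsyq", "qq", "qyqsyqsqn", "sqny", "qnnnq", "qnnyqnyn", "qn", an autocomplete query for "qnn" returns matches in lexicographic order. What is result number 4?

qnnyqnyn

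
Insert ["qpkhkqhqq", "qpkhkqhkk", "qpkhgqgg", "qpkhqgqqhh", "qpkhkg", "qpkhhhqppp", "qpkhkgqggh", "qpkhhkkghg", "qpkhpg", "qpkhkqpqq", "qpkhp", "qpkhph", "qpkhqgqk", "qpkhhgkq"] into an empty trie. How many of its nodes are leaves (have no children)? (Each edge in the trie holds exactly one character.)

12

Leaves are exactly the stored words that no other stored word extends.
Those words: "qpkhgqgg", "qpkhhgkq", "qpkhhhqppp", "qpkhhkkghg", "qpkhkgqggh", "qpkhkqhkk", "qpkhkqhqq", "qpkhkqpqq", "qpkhpg", "qpkhph", "qpkhqgqk", "qpkhqgqqhh"
Leaf count: 12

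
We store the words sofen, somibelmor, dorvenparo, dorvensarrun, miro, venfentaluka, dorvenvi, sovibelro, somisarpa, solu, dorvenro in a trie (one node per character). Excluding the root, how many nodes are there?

Count nodes per top-level branch (shared prefixes stored once):
  'd'-branch (dorvenparo, dorvenro, dorvensarrun, dorvenvi): 20 nodes
  'm'-branch (miro): 4 nodes
  's'-branch (sofen, solu, somibelmor, somisarpa, sovibelro): 27 nodes
  'v'-branch (venfentaluka): 12 nodes
Sum: 63

63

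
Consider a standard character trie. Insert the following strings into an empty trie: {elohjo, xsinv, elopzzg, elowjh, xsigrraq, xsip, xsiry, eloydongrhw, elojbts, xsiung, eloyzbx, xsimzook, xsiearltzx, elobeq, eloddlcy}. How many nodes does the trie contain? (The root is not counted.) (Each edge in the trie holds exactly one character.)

64

Trace insertions, counting only characters that open a new branch:
  "elohjo" → 6 new (e, l, o, h, j, o)
  "xsinv" → 5 new (x, s, i, n, v)
  "elopzzg" → prefix "elo" already present; 4 new (p, z, z, g)
  "elowjh" → prefix "elo" already present; 3 new (w, j, h)
  "xsigrraq" → prefix "xsi" already present; 5 new (g, r, r, a, q)
  "xsip" → prefix "xsi" already present; 1 new (p)
  "xsiry" → prefix "xsi" already present; 2 new (r, y)
  "eloydongrhw" → prefix "elo" already present; 8 new (y, d, o, n, g, r, h, w)
  "elojbts" → prefix "elo" already present; 4 new (j, b, t, s)
  "xsiung" → prefix "xsi" already present; 3 new (u, n, g)
  "eloyzbx" → prefix "eloy" already present; 3 new (z, b, x)
  "xsimzook" → prefix "xsi" already present; 5 new (m, z, o, o, k)
  "xsiearltzx" → prefix "xsi" already present; 7 new (e, a, r, l, t, z, x)
  "elobeq" → prefix "elo" already present; 3 new (b, e, q)
  "eloddlcy" → prefix "elo" already present; 5 new (d, d, l, c, y)
Total nodes = 6 + 5 + 4 + 3 + 5 + 1 + 2 + 8 + 4 + 3 + 3 + 5 + 7 + 3 + 5 = 64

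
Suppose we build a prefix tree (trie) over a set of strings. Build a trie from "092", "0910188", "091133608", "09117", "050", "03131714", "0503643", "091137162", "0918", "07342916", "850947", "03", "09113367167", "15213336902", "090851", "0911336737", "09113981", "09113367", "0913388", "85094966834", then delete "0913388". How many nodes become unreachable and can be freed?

4

Walk "0913388" from the leaf back toward the root, removing each node that no remaining word uses.
The suffix "3388" (4 nodes) is used only by "0913388"; the node for "091" still has the child "0", so pruning stops there.
Nodes removed: 4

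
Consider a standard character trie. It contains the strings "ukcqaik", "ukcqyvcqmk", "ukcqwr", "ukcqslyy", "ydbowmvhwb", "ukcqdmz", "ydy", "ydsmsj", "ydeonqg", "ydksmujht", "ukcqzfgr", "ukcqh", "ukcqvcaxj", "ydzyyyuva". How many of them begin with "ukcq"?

8

Walk to "ukcq"; the words in its subtree are exactly those with that prefix.
Matches: "ukcqaik", "ukcqdmz", "ukcqh", "ukcqslyy", "ukcqvcaxj", "ukcqwr", "ukcqyvcqmk", "ukcqzfgr"
Count: 8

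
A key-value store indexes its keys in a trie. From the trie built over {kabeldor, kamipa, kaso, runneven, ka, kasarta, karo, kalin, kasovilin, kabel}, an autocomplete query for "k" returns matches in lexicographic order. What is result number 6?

DFS of the "k" subtree visits, in order: "ka", "kabel", "kabeldor", "kalin", "kamipa", "karo", "kasarta", "kaso", "kasovilin"
Position 6: karo

karo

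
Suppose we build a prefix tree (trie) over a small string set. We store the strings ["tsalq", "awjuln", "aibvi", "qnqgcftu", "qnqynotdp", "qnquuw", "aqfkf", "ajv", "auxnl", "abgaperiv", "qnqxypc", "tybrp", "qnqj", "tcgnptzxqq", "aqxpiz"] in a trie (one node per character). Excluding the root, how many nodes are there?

Trace insertions, counting only characters that open a new branch:
  "tsalq" → 5 new (t, s, a, l, q)
  "awjuln" → 6 new (a, w, j, u, l, n)
  "aibvi" → prefix "a" already present; 4 new (i, b, v, i)
  "qnqgcftu" → 8 new (q, n, q, g, c, f, t, u)
  "qnqynotdp" → prefix "qnq" already present; 6 new (y, n, o, t, d, p)
  "qnquuw" → prefix "qnq" already present; 3 new (u, u, w)
  "aqfkf" → prefix "a" already present; 4 new (q, f, k, f)
  "ajv" → prefix "a" already present; 2 new (j, v)
  "auxnl" → prefix "a" already present; 4 new (u, x, n, l)
  "abgaperiv" → prefix "a" already present; 8 new (b, g, a, p, e, r, i, v)
  "qnqxypc" → prefix "qnq" already present; 4 new (x, y, p, c)
  "tybrp" → prefix "t" already present; 4 new (y, b, r, p)
  "qnqj" → prefix "qnq" already present; 1 new (j)
  "tcgnptzxqq" → prefix "t" already present; 9 new (c, g, n, p, t, z, x, q, q)
  "aqxpiz" → prefix "aq" already present; 4 new (x, p, i, z)
Total nodes = 5 + 6 + 4 + 8 + 6 + 3 + 4 + 2 + 4 + 8 + 4 + 4 + 1 + 9 + 4 = 72

72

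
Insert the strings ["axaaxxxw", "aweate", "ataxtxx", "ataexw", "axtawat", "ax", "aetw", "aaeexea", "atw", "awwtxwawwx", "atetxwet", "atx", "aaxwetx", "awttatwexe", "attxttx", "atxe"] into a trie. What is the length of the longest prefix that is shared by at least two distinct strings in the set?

3

The deepest shared node is where two words last agree before diverging.
"ataexw" and "ataxtxx" agree on "ata" (3 characters) before diverging; nothing deeper is shared.
Longest shared-prefix length: 3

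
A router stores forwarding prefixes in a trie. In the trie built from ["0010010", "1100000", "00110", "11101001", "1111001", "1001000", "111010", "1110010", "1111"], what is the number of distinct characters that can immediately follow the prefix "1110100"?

Follow the path "1110100" to its node, then look at its outgoing edges.
Characters that immediately follow "1110100" among the stored strings: {1}.
That node has 1 child edge.

1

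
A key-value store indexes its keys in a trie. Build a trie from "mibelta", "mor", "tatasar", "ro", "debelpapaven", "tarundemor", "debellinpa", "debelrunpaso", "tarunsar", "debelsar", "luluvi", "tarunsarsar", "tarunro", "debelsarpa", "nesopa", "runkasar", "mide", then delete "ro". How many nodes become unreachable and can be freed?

After clearing the end-marker at "ro", prune upward until reaching a node still needed by another word.
The suffix "o" (1 node) is used only by "ro"; the node for "r" still has the child "u", so pruning stops there.
Nodes removed: 1

1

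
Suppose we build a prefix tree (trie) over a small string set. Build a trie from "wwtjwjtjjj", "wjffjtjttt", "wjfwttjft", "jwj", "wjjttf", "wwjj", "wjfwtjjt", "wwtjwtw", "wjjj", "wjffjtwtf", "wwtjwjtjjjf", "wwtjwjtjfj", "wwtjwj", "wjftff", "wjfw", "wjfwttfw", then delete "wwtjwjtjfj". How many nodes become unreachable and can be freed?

Walk "wwtjwjtjfj" from the leaf back toward the root, removing each node that no remaining word uses.
The suffix "fj" (2 nodes) is used only by "wwtjwjtjfj"; the node for "wwtjwjtj" still has the child "j", so pruning stops there.
Nodes removed: 2

2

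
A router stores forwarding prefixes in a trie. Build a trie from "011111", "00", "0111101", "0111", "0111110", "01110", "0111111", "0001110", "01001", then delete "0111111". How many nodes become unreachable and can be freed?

Walk "0111111" from the leaf back toward the root, removing each node that no remaining word uses.
The suffix "1" (1 node) is used only by "0111111"; the node for "011111" still has the child "0", so pruning stops there.
Nodes removed: 1

1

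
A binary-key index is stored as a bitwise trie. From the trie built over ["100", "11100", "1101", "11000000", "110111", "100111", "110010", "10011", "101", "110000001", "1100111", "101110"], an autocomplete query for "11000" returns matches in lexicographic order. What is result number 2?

110000001

DFS of the "11000" subtree visits, in order: "11000000", "110000001"
Position 2: 110000001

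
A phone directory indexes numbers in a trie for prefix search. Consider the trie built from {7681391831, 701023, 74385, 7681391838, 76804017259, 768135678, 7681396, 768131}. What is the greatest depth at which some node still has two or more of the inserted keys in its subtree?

Look for the deepest trie node that still has at least two words in its subtree.
e.g. "7681391831" and "7681391838" share the prefix "768139183" of length 9; no pair shares a longer one.
Longest shared-prefix length: 9

9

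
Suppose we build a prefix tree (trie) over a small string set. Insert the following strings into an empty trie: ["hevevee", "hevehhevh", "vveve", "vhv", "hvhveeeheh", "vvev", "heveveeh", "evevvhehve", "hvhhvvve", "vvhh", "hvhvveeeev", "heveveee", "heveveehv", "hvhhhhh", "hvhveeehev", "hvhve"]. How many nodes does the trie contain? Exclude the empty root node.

Trace insertions, counting only characters that open a new branch:
  "hevevee" → 7 new (h, e, v, e, v, e, e)
  "hevehhevh" → prefix "heve" already present; 5 new (h, h, e, v, h)
  "vveve" → 5 new (v, v, e, v, e)
  "vhv" → prefix "v" already present; 2 new (h, v)
  "hvhveeeheh" → prefix "h" already present; 9 new (v, h, v, e, e, e, h, e, h)
  "vvev" → prefix "vvev" already present; 0 new (none)
  "heveveeh" → prefix "hevevee" already present; 1 new (h)
  "evevvhehve" → 10 new (e, v, e, v, v, h, e, h, v, e)
  "hvhhvvve" → prefix "hvh" already present; 5 new (h, v, v, v, e)
  "vvhh" → prefix "vv" already present; 2 new (h, h)
  "hvhvveeeev" → prefix "hvhv" already present; 6 new (v, e, e, e, e, v)
  "heveveee" → prefix "hevevee" already present; 1 new (e)
  "heveveehv" → prefix "heveveeh" already present; 1 new (v)
  "hvhhhhh" → prefix "hvhh" already present; 3 new (h, h, h)
  "hvhveeehev" → prefix "hvhveeehe" already present; 1 new (v)
  "hvhve" → prefix "hvhve" already present; 0 new (none)
Total nodes = 7 + 5 + 5 + 2 + 9 + 0 + 1 + 10 + 5 + 2 + 6 + 1 + 1 + 3 + 1 + 0 = 58

58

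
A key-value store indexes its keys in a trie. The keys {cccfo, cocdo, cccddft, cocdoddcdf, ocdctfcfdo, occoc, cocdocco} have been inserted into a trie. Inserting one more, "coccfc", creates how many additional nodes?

3

The longest prefix of "coccfc" already in the trie is "coc" (length 3).
New nodes needed: |"coccfc"| − 3 = 6 − 3 = 3.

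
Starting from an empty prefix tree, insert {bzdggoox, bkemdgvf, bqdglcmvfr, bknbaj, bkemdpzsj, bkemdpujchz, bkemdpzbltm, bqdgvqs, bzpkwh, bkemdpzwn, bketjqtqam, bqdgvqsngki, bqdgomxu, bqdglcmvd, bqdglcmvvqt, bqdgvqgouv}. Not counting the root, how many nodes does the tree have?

73

Count nodes per top-level branch (shared prefixes stored once):
  'b'-branch (bkemdgvf, bkemdpujchz, bkemdpzbltm, bkemdpzsj, bkemdpzwn, bketjqtqam, bknbaj, bqdglcmvd, bqdglcmvfr, bqdglcmvvqt, bqdgomxu, bqdgvqgouv, bqdgvqs, bqdgvqsngki, bzdggoox, bzpkwh): 73 nodes
Sum: 73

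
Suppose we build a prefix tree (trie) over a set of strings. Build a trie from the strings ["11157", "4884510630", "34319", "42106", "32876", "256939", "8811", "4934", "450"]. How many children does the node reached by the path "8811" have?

0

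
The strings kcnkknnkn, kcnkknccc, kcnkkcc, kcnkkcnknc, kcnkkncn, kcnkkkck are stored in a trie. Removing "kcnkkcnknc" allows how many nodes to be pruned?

A node on "kcnkkcnknc"'s path can go only if nothing else ends at it or branches off below it.
The suffix "nknc" (4 nodes) is used only by "kcnkkcnknc"; the node for "kcnkkc" still has the child "c", so pruning stops there.
Nodes removed: 4

4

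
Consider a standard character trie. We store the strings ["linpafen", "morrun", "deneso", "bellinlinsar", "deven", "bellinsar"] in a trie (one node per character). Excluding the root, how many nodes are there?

38

Count nodes per top-level branch (shared prefixes stored once):
  'b'-branch (bellinlinsar, bellinsar): 15 nodes
  'd'-branch (deneso, deven): 9 nodes
  'l'-branch (linpafen): 8 nodes
  'm'-branch (morrun): 6 nodes
Sum: 38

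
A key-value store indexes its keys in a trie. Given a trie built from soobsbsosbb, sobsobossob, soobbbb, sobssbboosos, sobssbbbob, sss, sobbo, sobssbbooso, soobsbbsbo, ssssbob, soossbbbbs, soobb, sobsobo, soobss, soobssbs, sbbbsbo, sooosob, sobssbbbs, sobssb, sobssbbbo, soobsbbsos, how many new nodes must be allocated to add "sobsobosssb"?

"sobsoboss" is already a path in the trie; the remaining "sb" must be added.
Each of the 2 remaining characters creates one node.

2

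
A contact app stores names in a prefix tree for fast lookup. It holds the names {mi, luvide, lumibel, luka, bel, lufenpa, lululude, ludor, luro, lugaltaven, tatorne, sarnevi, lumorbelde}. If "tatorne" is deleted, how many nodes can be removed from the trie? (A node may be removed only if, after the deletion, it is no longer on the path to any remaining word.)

7

After clearing the end-marker at "tatorne", prune upward until reaching a node still needed by another word.
No other word shares any prefix with "tatorne", so all 7 of its nodes go.
Nodes removed: 7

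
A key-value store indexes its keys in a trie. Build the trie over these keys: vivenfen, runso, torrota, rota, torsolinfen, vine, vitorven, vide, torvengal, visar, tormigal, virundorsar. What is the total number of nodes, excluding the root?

Trace insertions, counting only characters that open a new branch:
  "vivenfen" → 8 new (v, i, v, e, n, f, e, n)
  "runso" → 5 new (r, u, n, s, o)
  "torrota" → 7 new (t, o, r, r, o, t, a)
  "rota" → prefix "r" already present; 3 new (o, t, a)
  "torsolinfen" → prefix "tor" already present; 8 new (s, o, l, i, n, f, e, n)
  "vine" → prefix "vi" already present; 2 new (n, e)
  "vitorven" → prefix "vi" already present; 6 new (t, o, r, v, e, n)
  "vide" → prefix "vi" already present; 2 new (d, e)
  "torvengal" → prefix "tor" already present; 6 new (v, e, n, g, a, l)
  "visar" → prefix "vi" already present; 3 new (s, a, r)
  "tormigal" → prefix "tor" already present; 5 new (m, i, g, a, l)
  "virundorsar" → prefix "vi" already present; 9 new (r, u, n, d, o, r, s, a, r)
Total nodes = 8 + 5 + 7 + 3 + 8 + 2 + 6 + 2 + 6 + 3 + 5 + 9 = 64

64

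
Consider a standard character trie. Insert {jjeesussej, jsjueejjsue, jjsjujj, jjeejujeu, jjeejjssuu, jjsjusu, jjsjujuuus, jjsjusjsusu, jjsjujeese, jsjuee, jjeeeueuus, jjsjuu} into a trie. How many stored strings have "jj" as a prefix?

Filter for entries beginning with "jj":
Matches: "jjeeeueuus", "jjeejjssuu", "jjeejujeu", "jjeesussej", "jjsjujeese", "jjsjujj", "jjsjujuuus", "jjsjusjsusu", "jjsjusu", "jjsjuu"
Count: 10

10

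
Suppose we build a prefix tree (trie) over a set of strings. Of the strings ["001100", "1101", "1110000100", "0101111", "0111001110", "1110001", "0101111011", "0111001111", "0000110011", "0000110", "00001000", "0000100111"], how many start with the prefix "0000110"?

2

Filter for entries beginning with "0000110":
Matches: "0000110", "0000110011"
Count: 2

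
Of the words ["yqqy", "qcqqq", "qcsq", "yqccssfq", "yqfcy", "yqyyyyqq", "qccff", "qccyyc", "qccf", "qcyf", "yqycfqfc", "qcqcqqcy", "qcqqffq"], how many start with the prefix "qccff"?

1

Filter for entries beginning with "qccff":
Matches: "qccff"
Count: 1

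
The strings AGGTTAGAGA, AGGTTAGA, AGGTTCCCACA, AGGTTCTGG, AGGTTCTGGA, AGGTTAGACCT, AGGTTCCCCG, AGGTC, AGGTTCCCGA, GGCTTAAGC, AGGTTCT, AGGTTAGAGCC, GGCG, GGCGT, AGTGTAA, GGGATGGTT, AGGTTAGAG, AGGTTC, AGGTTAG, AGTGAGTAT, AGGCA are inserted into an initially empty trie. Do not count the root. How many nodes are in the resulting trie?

60

For each word, the new-node count is its length minus the longest prefix already in the trie:
  "AGGTTAGAGA" → 10 new (A, G, G, T, T, A, G, A, G, A)
  "AGGTTAGA" → prefix "AGGTTAGA" already present; 0 new (none)
  "AGGTTCCCACA" → prefix "AGGTT" already present; 6 new (C, C, C, A, C, A)
  "AGGTTCTGG" → prefix "AGGTTC" already present; 3 new (T, G, G)
  "AGGTTCTGGA" → prefix "AGGTTCTGG" already present; 1 new (A)
  "AGGTTAGACCT" → prefix "AGGTTAGA" already present; 3 new (C, C, T)
  "AGGTTCCCCG" → prefix "AGGTTCCC" already present; 2 new (C, G)
  "AGGTC" → prefix "AGGT" already present; 1 new (C)
  "AGGTTCCCGA" → prefix "AGGTTCCC" already present; 2 new (G, A)
  "GGCTTAAGC" → 9 new (G, G, C, T, T, A, A, G, C)
  "AGGTTCT" → prefix "AGGTTCT" already present; 0 new (none)
  "AGGTTAGAGCC" → prefix "AGGTTAGAG" already present; 2 new (C, C)
  "GGCG" → prefix "GGC" already present; 1 new (G)
  "GGCGT" → prefix "GGCG" already present; 1 new (T)
  "AGTGTAA" → prefix "AG" already present; 5 new (T, G, T, A, A)
  "GGGATGGTT" → prefix "GG" already present; 7 new (G, A, T, G, G, T, T)
  "AGGTTAGAG" → prefix "AGGTTAGAG" already present; 0 new (none)
  "AGGTTC" → prefix "AGGTTC" already present; 0 new (none)
  "AGGTTAG" → prefix "AGGTTAG" already present; 0 new (none)
  "AGTGAGTAT" → prefix "AGTG" already present; 5 new (A, G, T, A, T)
  "AGGCA" → prefix "AGG" already present; 2 new (C, A)
Total nodes = 10 + 0 + 6 + 3 + 1 + 3 + 2 + 1 + 2 + 9 + 0 + 2 + 1 + 1 + 5 + 7 + 0 + 0 + 0 + 5 + 2 = 60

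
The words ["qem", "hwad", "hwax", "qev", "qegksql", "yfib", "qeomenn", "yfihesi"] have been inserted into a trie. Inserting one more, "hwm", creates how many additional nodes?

Walking "hwm" from the root, the first 2 characters ("hw") follow existing edges; "m" is the first miss.
New nodes needed: |"hwm"| − 2 = 3 − 2 = 1.

1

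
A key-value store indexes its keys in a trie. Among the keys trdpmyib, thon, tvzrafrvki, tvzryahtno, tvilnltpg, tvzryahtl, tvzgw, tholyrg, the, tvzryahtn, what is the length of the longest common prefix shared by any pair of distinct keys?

Equivalently: take the maximum, over all pairs, of their longest common prefix length.
"tvzryahtn" and "tvzryahtno" agree on "tvzryahtn" (9 characters) before diverging; nothing deeper is shared.
Longest shared-prefix length: 9

9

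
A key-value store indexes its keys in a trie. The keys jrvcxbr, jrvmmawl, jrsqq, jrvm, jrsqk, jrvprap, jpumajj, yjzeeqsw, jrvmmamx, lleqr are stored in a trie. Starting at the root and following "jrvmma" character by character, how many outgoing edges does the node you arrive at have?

2

The children of the "jrvmma" node are the distinct next characters among strings starting with "jrvmma".
Characters that immediately follow "jrvmma" among the stored strings: {m, w}.
That node has 2 child edges.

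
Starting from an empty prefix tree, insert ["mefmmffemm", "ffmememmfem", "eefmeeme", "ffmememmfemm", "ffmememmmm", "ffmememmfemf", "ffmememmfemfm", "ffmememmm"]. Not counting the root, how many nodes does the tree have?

34

Count nodes per top-level branch (shared prefixes stored once):
  'e'-branch (eefmeeme): 8 nodes
  'f'-branch (ffmememmfem, ffmememmfemf, ffmememmfemfm, ffmememmfemm, ffmememmm, ffmememmmm): 16 nodes
  'm'-branch (mefmmffemm): 10 nodes
Sum: 34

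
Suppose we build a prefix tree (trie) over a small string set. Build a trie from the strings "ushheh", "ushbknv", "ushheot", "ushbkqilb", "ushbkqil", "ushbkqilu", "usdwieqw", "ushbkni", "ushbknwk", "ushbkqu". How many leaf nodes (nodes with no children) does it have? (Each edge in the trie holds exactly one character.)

Leaves are exactly the stored words that no other stored word extends.
Those words: "usdwieqw", "ushbkni", "ushbknv", "ushbknwk", "ushbkqilb", "ushbkqilu", "ushbkqu", "ushheh", "ushheot"
Leaf count: 9

9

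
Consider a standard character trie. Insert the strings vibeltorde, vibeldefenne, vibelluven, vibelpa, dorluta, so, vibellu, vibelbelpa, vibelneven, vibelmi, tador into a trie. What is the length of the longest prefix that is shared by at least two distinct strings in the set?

7

Look for the deepest trie node that still has at least two words in its subtree.
e.g. "vibellu" and "vibelluven" share the prefix "vibellu" of length 7; no pair shares a longer one.
Longest shared-prefix length: 7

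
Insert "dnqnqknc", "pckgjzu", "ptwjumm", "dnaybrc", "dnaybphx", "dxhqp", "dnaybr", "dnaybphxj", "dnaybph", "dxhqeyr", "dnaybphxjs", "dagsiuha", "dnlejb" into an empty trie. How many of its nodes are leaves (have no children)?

A leaf is a node with no children — equivalently, the end of a word that is not a proper prefix of any other stored word.
Those words: "dagsiuha", "dnaybphxjs", "dnaybrc", "dnlejb", "dnqnqknc", "dxhqeyr", "dxhqp", "pckgjzu", "ptwjumm"
Leaf count: 9

9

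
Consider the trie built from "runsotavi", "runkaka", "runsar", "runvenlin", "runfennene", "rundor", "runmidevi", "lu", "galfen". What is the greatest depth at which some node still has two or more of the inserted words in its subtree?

The deepest shared node is where two words last agree before diverging.
e.g. "runsar" and "runsotavi" share the prefix "runs" of length 4; no pair shares a longer one.
Longest shared-prefix length: 4

4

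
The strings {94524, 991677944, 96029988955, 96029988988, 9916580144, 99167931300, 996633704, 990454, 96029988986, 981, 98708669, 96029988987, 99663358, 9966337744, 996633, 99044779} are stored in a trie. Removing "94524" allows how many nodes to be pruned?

4

Walk "94524" from the leaf back toward the root, removing each node that no remaining word uses.
The suffix "4524" (4 nodes) is used only by "94524"; the node for "9" still has the child "9", so pruning stops there.
Nodes removed: 4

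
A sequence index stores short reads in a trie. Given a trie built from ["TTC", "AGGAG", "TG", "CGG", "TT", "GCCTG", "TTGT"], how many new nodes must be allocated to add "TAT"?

"T" is already a path in the trie; the remaining "AT" must be added.
New nodes needed: |"TAT"| − 1 = 3 − 1 = 2.

2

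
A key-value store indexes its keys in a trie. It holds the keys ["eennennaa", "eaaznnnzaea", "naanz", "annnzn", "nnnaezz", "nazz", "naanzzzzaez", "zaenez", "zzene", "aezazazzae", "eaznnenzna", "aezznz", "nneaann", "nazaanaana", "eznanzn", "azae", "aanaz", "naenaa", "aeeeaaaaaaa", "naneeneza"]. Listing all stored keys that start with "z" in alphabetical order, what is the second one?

zzene

DFS of the "z" subtree visits, in order: "zaenez", "zzene"
The 2nd is zzene.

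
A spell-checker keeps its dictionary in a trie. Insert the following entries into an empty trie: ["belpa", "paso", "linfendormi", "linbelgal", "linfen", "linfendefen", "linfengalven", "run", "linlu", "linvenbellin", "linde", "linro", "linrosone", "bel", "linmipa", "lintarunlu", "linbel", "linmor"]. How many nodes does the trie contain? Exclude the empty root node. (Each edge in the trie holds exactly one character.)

71

Trace insertions, counting only characters that open a new branch:
  "belpa" → 5 new (b, e, l, p, a)
  "paso" → 4 new (p, a, s, o)
  "linfendormi" → 11 new (l, i, n, f, e, n, d, o, r, m, i)
  "linbelgal" → prefix "lin" already present; 6 new (b, e, l, g, a, l)
  "linfen" → prefix "linfen" already present; 0 new (none)
  "linfendefen" → prefix "linfend" already present; 4 new (e, f, e, n)
  "linfengalven" → prefix "linfen" already present; 6 new (g, a, l, v, e, n)
  "run" → 3 new (r, u, n)
  "linlu" → prefix "lin" already present; 2 new (l, u)
  "linvenbellin" → prefix "lin" already present; 9 new (v, e, n, b, e, l, l, i, n)
  "linde" → prefix "lin" already present; 2 new (d, e)
  "linro" → prefix "lin" already present; 2 new (r, o)
  "linrosone" → prefix "linro" already present; 4 new (s, o, n, e)
  "bel" → prefix "bel" already present; 0 new (none)
  "linmipa" → prefix "lin" already present; 4 new (m, i, p, a)
  "lintarunlu" → prefix "lin" already present; 7 new (t, a, r, u, n, l, u)
  "linbel" → prefix "linbel" already present; 0 new (none)
  "linmor" → prefix "linm" already present; 2 new (o, r)
Total nodes = 5 + 4 + 11 + 6 + 0 + 4 + 6 + 3 + 2 + 9 + 2 + 2 + 4 + 0 + 4 + 7 + 0 + 2 = 71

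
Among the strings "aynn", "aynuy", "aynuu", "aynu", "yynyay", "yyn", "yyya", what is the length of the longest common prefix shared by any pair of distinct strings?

4

Look for the deepest trie node that still has at least two words in its subtree.
"aynu" and "aynuu" agree on "aynu" (4 characters) before diverging; nothing deeper is shared.
Longest shared-prefix length: 4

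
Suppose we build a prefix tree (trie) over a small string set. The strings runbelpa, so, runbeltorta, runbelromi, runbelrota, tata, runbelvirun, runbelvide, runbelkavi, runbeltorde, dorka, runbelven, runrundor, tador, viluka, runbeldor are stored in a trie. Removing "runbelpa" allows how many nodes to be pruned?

After clearing the end-marker at "runbelpa", prune upward until reaching a node still needed by another word.
The suffix "pa" (2 nodes) is used only by "runbelpa"; the node for "runbel" still has the child "t", so pruning stops there.
Nodes removed: 2

2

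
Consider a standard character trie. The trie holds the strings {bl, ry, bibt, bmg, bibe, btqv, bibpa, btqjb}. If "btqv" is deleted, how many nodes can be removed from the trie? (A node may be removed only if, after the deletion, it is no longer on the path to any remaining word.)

1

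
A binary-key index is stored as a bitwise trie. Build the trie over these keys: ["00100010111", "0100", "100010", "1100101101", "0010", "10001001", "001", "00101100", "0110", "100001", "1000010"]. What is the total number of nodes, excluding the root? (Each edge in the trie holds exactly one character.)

40

Trie structure (* marks end of a word):
(root)
├─ 0
│  ├─ 0
│  │  └─ 1 *
│  │     └─ 0 *
│  │        ├─ 0
│  │        │  └─ 0
│  │        │     └─ 1
│  │        │        └─ 0
│  │        │           └─ 1
│  │        │              └─ 1
│  │        │                 └─ 1 *
│  │        └─ 1
│  │           └─ 1
│  │              └─ 0
│  │                 └─ 0 *
│  └─ 1
│     ├─ 0
│     │  └─ 0 *
│     └─ 1
│        └─ 0 *
└─ 1
   ├─ 0
   │  └─ 0
   │     └─ 0
   │        ├─ 0
   │        │  └─ 1 *
   │        │     └─ 0 *
   │        └─ 1
   │           └─ 0 *
   │              └─ 0
   │                 └─ 1 *
   └─ 1
      └─ 0
         └─ 0
            └─ 1
               └─ 0
                  └─ 1
                     └─ 1
                        └─ 0
                           └─ 1 *
Counting every labelled node above: 40.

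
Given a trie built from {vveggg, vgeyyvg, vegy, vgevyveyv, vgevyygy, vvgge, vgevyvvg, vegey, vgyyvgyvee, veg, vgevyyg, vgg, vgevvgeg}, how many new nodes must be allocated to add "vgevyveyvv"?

Walking "vgevyveyvv" from the root, the first 9 characters ("vgevyveyv") follow existing edges; "v" is the first miss.
So 10 − 9 = 1 new nodes.

1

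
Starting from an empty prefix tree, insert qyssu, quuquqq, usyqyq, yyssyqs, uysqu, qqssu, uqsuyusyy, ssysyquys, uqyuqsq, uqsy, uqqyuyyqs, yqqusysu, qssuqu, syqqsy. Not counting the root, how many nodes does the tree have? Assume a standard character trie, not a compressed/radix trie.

79

Insert word by word; a character creates a node only if that edge doesn't already exist:
  "qyssu" → 5 new (q, y, s, s, u)
  "quuquqq" → prefix "q" already present; 6 new (u, u, q, u, q, q)
  "usyqyq" → 6 new (u, s, y, q, y, q)
  "yyssyqs" → 7 new (y, y, s, s, y, q, s)
  "uysqu" → prefix "u" already present; 4 new (y, s, q, u)
  "qqssu" → prefix "q" already present; 4 new (q, s, s, u)
  "uqsuyusyy" → prefix "u" already present; 8 new (q, s, u, y, u, s, y, y)
  "ssysyquys" → 9 new (s, s, y, s, y, q, u, y, s)
  "uqyuqsq" → prefix "uq" already present; 5 new (y, u, q, s, q)
  "uqsy" → prefix "uqs" already present; 1 new (y)
  "uqqyuyyqs" → prefix "uq" already present; 7 new (q, y, u, y, y, q, s)
  "yqqusysu" → prefix "y" already present; 7 new (q, q, u, s, y, s, u)
  "qssuqu" → prefix "q" already present; 5 new (s, s, u, q, u)
  "syqqsy" → prefix "s" already present; 5 new (y, q, q, s, y)
Total nodes = 5 + 6 + 6 + 7 + 4 + 4 + 8 + 9 + 5 + 1 + 7 + 7 + 5 + 5 = 79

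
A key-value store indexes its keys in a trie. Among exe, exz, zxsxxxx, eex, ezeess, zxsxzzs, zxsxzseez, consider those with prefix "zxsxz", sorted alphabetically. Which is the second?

Filter for "zxsxz…" and sort: "zxsxzseez", "zxsxzzs"
Position 2: zxsxzzs

zxsxzzs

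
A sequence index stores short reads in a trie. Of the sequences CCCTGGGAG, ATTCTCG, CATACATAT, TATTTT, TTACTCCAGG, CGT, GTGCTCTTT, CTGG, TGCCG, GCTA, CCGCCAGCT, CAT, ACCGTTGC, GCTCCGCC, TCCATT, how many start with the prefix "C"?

6

Filter for entries beginning with "C":
Matches: "CAT", "CATACATAT", "CCCTGGGAG", "CCGCCAGCT", "CGT", "CTGG"
Count: 6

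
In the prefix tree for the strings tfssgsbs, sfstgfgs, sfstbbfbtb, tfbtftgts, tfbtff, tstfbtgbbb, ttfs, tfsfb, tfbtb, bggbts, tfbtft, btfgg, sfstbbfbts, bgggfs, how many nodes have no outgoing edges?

13

A leaf is a node with no children — equivalently, the end of a word that is not a proper prefix of any other stored word.
Those words: "bggbts", "bgggfs", "btfgg", "sfstbbfbtb", "sfstbbfbts", "sfstgfgs", "tfbtb", "tfbtff", "tfbtftgts", "tfsfb", "tfssgsbs", "tstfbtgbbb", "ttfs"
Leaf count: 13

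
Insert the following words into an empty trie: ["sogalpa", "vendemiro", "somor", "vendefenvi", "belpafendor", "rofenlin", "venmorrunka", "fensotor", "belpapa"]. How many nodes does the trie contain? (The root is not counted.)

Trace insertions, counting only characters that open a new branch:
  "sogalpa" → 7 new (s, o, g, a, l, p, a)
  "vendemiro" → 9 new (v, e, n, d, e, m, i, r, o)
  "somor" → prefix "so" already present; 3 new (m, o, r)
  "vendefenvi" → prefix "vende" already present; 5 new (f, e, n, v, i)
  "belpafendor" → 11 new (b, e, l, p, a, f, e, n, d, o, r)
  "rofenlin" → 8 new (r, o, f, e, n, l, i, n)
  "venmorrunka" → prefix "ven" already present; 8 new (m, o, r, r, u, n, k, a)
  "fensotor" → 8 new (f, e, n, s, o, t, o, r)
  "belpapa" → prefix "belpa" already present; 2 new (p, a)
Total nodes = 7 + 9 + 3 + 5 + 11 + 8 + 8 + 8 + 2 = 61

61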